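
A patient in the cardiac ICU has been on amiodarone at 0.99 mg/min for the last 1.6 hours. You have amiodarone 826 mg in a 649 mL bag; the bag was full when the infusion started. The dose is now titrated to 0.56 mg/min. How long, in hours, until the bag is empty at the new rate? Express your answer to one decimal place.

21.8 hours

Initial rate:
0.99 mg/min × 60 min/hr = 59.4 mg/hr
Concentration = 826 mg ÷ 649 mL = 1.272727 mg/mL
Rate = 59.4 mg/hr ÷ 1.272727 mg/mL = 46.67143 mL/hr
Volume infused so far = 46.67143 mL/hr × 1.6 hr = 74.67429 mL
Volume remaining = 649 − 74.67429 = 574.3257 mL
New rate:
0.56 mg/min × 60 min/hr = 33.6 mg/hr
Rate = 33.6 mg/hr ÷ 1.272727 mg/mL = 26.4 mL/hr
Time remaining = 574.3257 mL ÷ 26.4 mL/hr = 21.75476 hr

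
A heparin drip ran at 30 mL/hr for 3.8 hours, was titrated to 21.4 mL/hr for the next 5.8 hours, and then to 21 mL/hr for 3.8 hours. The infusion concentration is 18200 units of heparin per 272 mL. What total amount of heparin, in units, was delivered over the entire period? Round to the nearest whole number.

Concentration = 18200 units ÷ 272 mL = 66.91176 units/mL
Stage 1: 30 mL/hr × 3.8 hr = 114 mL → 114 mL × 66.91176 units/mL = 7627.941 units
Stage 2: 21.4 mL/hr × 5.8 hr = 124.12 mL → 124.12 mL × 66.91176 units/mL = 8305.088 units
Stage 3: 21 mL/hr × 3.8 hr = 79.8 mL → 79.8 mL × 66.91176 units/mL = 5339.559 units
Total = 7627.941 + 8305.088 + 5339.559 = 21272.59 units

21273 units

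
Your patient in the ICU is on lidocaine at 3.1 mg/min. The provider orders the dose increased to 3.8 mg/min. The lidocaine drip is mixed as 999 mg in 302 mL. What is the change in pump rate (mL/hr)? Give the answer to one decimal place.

At the current dose:
3.1 mg/min × 60 min/hr = 186 mg/hr
Concentration = 999 mg ÷ 302 mL = 3.307947 mg/mL
Rate = 186 mg/hr ÷ 3.307947 mg/mL = 56.22823 mL/hr
At the new dose:
3.8 mg/min × 60 min/hr = 228 mg/hr
Rate = 228 mg/hr ÷ 3.307947 mg/mL = 68.92492 mL/hr
Change = 68.92492 − 56.22823 = 12.6967 mL/hr → 12.6967 mL/hr increase

12.7 mL/hr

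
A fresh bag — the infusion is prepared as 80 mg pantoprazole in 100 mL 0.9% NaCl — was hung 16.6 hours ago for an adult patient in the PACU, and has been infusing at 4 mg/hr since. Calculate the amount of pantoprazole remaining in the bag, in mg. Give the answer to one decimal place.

13.6 mg

Concentration = 80 mg ÷ 100 mL = 0.8 mg/mL
Rate = 4 mg/hr ÷ 0.8 mg/mL = 5 mL/hr
Volume infused = 5 mL/hr × 16.6 hr = 83 mL
Volume remaining = 100 − 83 = 17 mL
Drug remaining = 17 mL × 0.8 mg/mL = 13.6 mg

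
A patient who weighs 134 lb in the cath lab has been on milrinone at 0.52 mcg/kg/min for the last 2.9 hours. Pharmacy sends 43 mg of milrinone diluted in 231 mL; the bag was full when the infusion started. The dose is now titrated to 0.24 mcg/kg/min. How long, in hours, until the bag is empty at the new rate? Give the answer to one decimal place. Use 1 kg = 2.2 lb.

Initial rate:
Weight = 134 lb ÷ 2.2 lb/kg = 60.90909 kg
Dose = 0.52 mcg/kg/min × 60.90909 kg = 31.67273 mcg/min
31.67273 mcg/min × 60 min/hr = 1900.364 mcg/hr
Concentration = 43 mg ÷ 231 mL = 0.1861472 mg/mL = 186.1472 mcg/mL
Rate = 1900.364 mcg/hr ÷ 186.1472 mcg/mL = 10.20893 mL/hr
Volume infused so far = 10.20893 mL/hr × 2.9 hr = 29.6059 mL
Volume remaining = 231 − 29.6059 = 201.3941 mL
New rate:
Dose = 0.24 mcg/kg/min × 60.90909 kg = 14.61818 mcg/min
14.61818 mcg/min × 60 min/hr = 877.0909 mcg/hr
Rate = 877.0909 mcg/hr ÷ 186.1472 mcg/mL = 4.711814 mL/hr
Time remaining = 201.3941 mL ÷ 4.711814 mL/hr = 42.74237 hr

42.7 hours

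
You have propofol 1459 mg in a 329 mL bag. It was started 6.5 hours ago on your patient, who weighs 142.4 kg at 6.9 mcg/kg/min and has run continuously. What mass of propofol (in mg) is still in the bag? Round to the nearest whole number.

1076 mg

Dose = 6.9 mcg/kg/min × 142.4 kg = 982.56 mcg/min
982.56 mcg/min × 60 min/hr = 58953.6 mcg/hr
Concentration = 1459 mg ÷ 329 mL = 4.43465 mg/mL = 4434.65 mcg/mL
Rate = 58953.6 mcg/hr ÷ 4434.65 mcg/mL = 13.29385 mL/hr
Volume infused = 13.29385 mL/hr × 6.5 hr = 86.41006 mL
Volume remaining = 329 − 86.41006 = 242.5899 mL
Drug remaining = 242.5899 mL × 4434.65 mcg/mL = 1075802 mcg = 1075.802 mg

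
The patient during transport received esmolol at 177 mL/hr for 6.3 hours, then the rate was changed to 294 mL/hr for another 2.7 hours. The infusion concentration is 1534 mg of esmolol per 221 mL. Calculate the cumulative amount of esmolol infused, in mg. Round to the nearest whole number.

Concentration = 1534 mg ÷ 221 mL = 6.941176 mg/mL
Stage 1: 177 mL/hr × 6.3 hr = 1115.1 mL → 1115.1 mL × 6.941176 mg/mL = 7740.106 mg
Stage 2: 294 mL/hr × 2.7 hr = 793.8 mL → 793.8 mL × 6.941176 mg/mL = 5509.906 mg
Total = 7740.106 + 5509.906 = 13250.01 mg

13250 mg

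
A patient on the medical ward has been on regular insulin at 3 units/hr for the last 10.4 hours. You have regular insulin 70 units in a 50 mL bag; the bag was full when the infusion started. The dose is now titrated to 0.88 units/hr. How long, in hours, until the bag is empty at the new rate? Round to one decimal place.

Initial rate:
Concentration = 70 units ÷ 50 mL = 1.4 units/mL
Rate = 3 units/hr ÷ 1.4 units/mL = 2.142857 mL/hr
Volume infused so far = 2.142857 mL/hr × 10.4 hr = 22.28571 mL
Volume remaining = 50 − 22.28571 = 27.71429 mL
New rate:
Rate = 0.88 units/hr ÷ 1.4 units/mL = 0.6285714 mL/hr
Time remaining = 27.71429 mL ÷ 0.6285714 mL/hr = 44.09091 hr

44.1 hours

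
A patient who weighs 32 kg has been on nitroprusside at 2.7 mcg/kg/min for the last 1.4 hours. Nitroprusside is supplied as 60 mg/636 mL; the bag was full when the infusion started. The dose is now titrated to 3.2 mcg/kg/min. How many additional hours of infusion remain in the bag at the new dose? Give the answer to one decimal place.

8.6 hours

Initial rate:
Dose = 2.7 mcg/kg/min × 32 kg = 86.4 mcg/min
86.4 mcg/min × 60 min/hr = 5184 mcg/hr
Concentration = 60 mg ÷ 636 mL = 0.09433962 mg/mL = 94.33962 mcg/mL
Rate = 5184 mcg/hr ÷ 94.33962 mcg/mL = 54.9504 mL/hr
Volume infused so far = 54.9504 mL/hr × 1.4 hr = 76.93056 mL
Volume remaining = 636 − 76.93056 = 559.0694 mL
New rate:
Dose = 3.2 mcg/kg/min × 32 kg = 102.4 mcg/min
102.4 mcg/min × 60 min/hr = 6144 mcg/hr
Rate = 6144 mcg/hr ÷ 94.33962 mcg/mL = 65.1264 mL/hr
Time remaining = 559.0694 mL ÷ 65.1264 mL/hr = 8.584375 hr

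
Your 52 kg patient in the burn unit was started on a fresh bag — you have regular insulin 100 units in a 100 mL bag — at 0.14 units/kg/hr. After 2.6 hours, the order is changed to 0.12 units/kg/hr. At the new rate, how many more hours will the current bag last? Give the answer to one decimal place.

13.0 hours

Initial rate:
Dose = 0.14 units/kg/hr × 52 kg = 7.28 units/hr
Concentration = 100 units ÷ 100 mL = 1 units/mL
Rate = 7.28 units/hr ÷ 1 units/mL = 7.28 mL/hr
Volume infused so far = 7.28 mL/hr × 2.6 hr = 18.928 mL
Volume remaining = 100 − 18.928 = 81.072 mL
New rate:
Dose = 0.12 units/kg/hr × 52 kg = 6.24 units/hr
Rate = 6.24 units/hr ÷ 1 units/mL = 6.24 mL/hr
Time remaining = 81.072 mL ÷ 6.24 mL/hr = 12.99231 hr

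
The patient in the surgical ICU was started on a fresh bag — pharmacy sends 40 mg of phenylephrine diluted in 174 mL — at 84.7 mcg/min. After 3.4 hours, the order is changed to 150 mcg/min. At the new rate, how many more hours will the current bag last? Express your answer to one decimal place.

2.5 hours

Initial rate:
84.7 mcg/min × 60 min/hr = 5082 mcg/hr
Concentration = 40 mg ÷ 174 mL = 0.2298851 mg/mL = 229.8851 mcg/mL
Rate = 5082 mcg/hr ÷ 229.8851 mcg/mL = 22.1067 mL/hr
Volume infused so far = 22.1067 mL/hr × 3.4 hr = 75.16278 mL
Volume remaining = 174 − 75.16278 = 98.83722 mL
New rate:
150 mcg/min × 60 min/hr = 9000 mcg/hr
Rate = 9000 mcg/hr ÷ 229.8851 mcg/mL = 39.15 mL/hr
Time remaining = 98.83722 mL ÷ 39.15 mL/hr = 2.524578 hr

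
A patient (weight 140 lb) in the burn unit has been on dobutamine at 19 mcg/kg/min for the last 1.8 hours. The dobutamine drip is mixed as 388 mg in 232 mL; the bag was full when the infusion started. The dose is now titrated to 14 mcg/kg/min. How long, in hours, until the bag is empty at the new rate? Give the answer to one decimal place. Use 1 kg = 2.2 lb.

Initial rate:
Weight = 140 lb ÷ 2.2 lb/kg = 63.63636 kg
Dose = 19 mcg/kg/min × 63.63636 kg = 1209.091 mcg/min
1209.091 mcg/min × 60 min/hr = 72545.45 mcg/hr
Concentration = 388 mg ÷ 232 mL = 1.672414 mg/mL = 1672.414 mcg/mL
Rate = 72545.45 mcg/hr ÷ 1672.414 mcg/mL = 43.37769 mL/hr
Volume infused so far = 43.37769 mL/hr × 1.8 hr = 78.07985 mL
Volume remaining = 232 − 78.07985 = 153.9201 mL
New rate:
Dose = 14 mcg/kg/min × 63.63636 kg = 890.9091 mcg/min
890.9091 mcg/min × 60 min/hr = 53454.55 mcg/hr
Rate = 53454.55 mcg/hr ÷ 1672.414 mcg/mL = 31.96251 mL/hr
Time remaining = 153.9201 mL ÷ 31.96251 mL/hr = 4.815646 hr

4.8 hours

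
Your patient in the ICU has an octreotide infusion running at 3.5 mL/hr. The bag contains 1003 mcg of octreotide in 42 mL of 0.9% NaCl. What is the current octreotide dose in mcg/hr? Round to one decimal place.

Concentration = 1003 mcg ÷ 42 mL = 23.88095 mcg/mL
Drug rate = 3.5 mL/hr × 23.88095 mcg/mL = 83.58333 mcg/hr

83.6 mcg/hr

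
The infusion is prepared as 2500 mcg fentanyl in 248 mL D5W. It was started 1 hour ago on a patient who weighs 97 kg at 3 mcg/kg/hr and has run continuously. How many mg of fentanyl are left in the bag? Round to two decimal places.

2.21 mg

Dose = 3 mcg/kg/hr × 97 kg = 291 mcg/hr
Concentration = 2500 mcg ÷ 248 mL = 10.08065 mcg/mL
Rate = 291 mcg/hr ÷ 10.08065 mcg/mL = 28.8672 mL/hr
Volume infused = 28.8672 mL/hr × 1 hr = 28.8672 mL
Volume remaining = 248 − 28.8672 = 219.1328 mL
Drug remaining = 219.1328 mL × 10.08065 mcg/mL = 2209 mcg = 2.209 mg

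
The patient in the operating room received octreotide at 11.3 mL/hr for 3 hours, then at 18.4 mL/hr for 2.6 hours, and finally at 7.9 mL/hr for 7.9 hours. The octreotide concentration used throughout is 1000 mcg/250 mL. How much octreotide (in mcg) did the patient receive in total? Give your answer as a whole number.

Concentration = 1000 mcg ÷ 250 mL = 4 mcg/mL
Stage 1: 11.3 mL/hr × 3 hr = 33.9 mL → 33.9 mL × 4 mcg/mL = 135.6 mcg
Stage 2: 18.4 mL/hr × 2.6 hr = 47.84 mL → 47.84 mL × 4 mcg/mL = 191.36 mcg
Stage 3: 7.9 mL/hr × 7.9 hr = 62.41 mL → 62.41 mL × 4 mcg/mL = 249.64 mcg
Total = 135.6 + 191.36 + 249.64 = 576.6 mcg

577 mcg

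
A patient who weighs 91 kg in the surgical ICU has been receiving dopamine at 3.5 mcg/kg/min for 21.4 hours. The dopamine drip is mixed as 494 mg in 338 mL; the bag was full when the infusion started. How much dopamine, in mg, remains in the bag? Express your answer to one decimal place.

Dose = 3.5 mcg/kg/min × 91 kg = 318.5 mcg/min
318.5 mcg/min × 60 min/hr = 19110 mcg/hr
Concentration = 494 mg ÷ 338 mL = 1.461538 mg/mL = 1461.538 mcg/mL
Rate = 19110 mcg/hr ÷ 1461.538 mcg/mL = 13.07526 mL/hr
Volume infused = 13.07526 mL/hr × 21.4 hr = 279.8106 mL
Volume remaining = 338 − 279.8106 = 58.18937 mL
Drug remaining = 58.18937 mL × 1461.538 mcg/mL = 85046 mcg = 85.046 mg

85.0 mg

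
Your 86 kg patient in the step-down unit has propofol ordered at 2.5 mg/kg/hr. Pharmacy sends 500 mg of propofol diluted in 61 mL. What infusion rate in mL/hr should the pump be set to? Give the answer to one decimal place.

Dose = 2.5 mg/kg/hr × 86 kg = 215 mg/hr
Concentration = 500 mg ÷ 61 mL = 8.196721 mg/mL
Rate = 215 mg/hr ÷ 8.196721 mg/mL = 26.23 mL/hr

26.2 mL/hr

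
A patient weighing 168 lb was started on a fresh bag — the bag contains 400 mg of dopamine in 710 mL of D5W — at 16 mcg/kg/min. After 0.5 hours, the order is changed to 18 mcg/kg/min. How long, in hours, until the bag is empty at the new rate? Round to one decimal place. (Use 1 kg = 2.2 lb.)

4.4 hours

Initial rate:
Weight = 168 lb ÷ 2.2 lb/kg = 76.36364 kg
Dose = 16 mcg/kg/min × 76.36364 kg = 1221.818 mcg/min
1221.818 mcg/min × 60 min/hr = 73309.09 mcg/hr
Concentration = 400 mg ÷ 710 mL = 0.5633803 mg/mL = 563.3803 mcg/mL
Rate = 73309.09 mcg/hr ÷ 563.3803 mcg/mL = 130.1236 mL/hr
Volume infused so far = 130.1236 mL/hr × 0.5 hr = 65.06182 mL
Volume remaining = 710 − 65.06182 = 644.9382 mL
New rate:
Dose = 18 mcg/kg/min × 76.36364 kg = 1374.545 mcg/min
1374.545 mcg/min × 60 min/hr = 82472.73 mcg/hr
Rate = 82472.73 mcg/hr ÷ 563.3803 mcg/mL = 146.3891 mL/hr
Time remaining = 644.9382 mL ÷ 146.3891 mL/hr = 4.405644 hr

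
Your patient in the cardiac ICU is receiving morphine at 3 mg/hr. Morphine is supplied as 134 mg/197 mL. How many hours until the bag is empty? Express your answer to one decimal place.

Concentration = 134 mg ÷ 197 mL = 0.680203 mg/mL
Rate = 3 mg/hr ÷ 0.680203 mg/mL = 4.410448 mL/hr
Duration = 197 mL ÷ 4.410448 mL/hr = 44.66667 hr

44.7 hours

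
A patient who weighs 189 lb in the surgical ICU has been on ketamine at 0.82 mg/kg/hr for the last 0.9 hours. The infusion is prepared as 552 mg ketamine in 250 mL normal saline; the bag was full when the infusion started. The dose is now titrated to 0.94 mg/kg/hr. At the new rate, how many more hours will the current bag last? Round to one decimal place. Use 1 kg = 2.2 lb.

6.1 hours

Initial rate:
Weight = 189 lb ÷ 2.2 lb/kg = 85.90909 kg
Dose = 0.82 mg/kg/hr × 85.90909 kg = 70.44545 mg/hr
Concentration = 552 mg ÷ 250 mL = 2.208 mg/mL
Rate = 70.44545 mg/hr ÷ 2.208 mg/mL = 31.90464 mL/hr
Volume infused so far = 31.90464 mL/hr × 0.9 hr = 28.71418 mL
Volume remaining = 250 − 28.71418 = 221.2858 mL
New rate:
Dose = 0.94 mg/kg/hr × 85.90909 kg = 80.75455 mg/hr
Rate = 80.75455 mg/hr ÷ 2.208 mg/mL = 36.57362 mL/hr
Time remaining = 221.2858 mL ÷ 36.57362 mL/hr = 6.050422 hr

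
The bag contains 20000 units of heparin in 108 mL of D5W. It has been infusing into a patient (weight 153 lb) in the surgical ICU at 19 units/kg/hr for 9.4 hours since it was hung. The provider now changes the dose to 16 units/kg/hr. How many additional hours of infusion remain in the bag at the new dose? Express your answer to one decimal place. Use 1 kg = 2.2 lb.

6.8 hours

Initial rate:
Weight = 153 lb ÷ 2.2 lb/kg = 69.54545 kg
Dose = 19 units/kg/hr × 69.54545 kg = 1321.364 units/hr
Concentration = 20000 units ÷ 108 mL = 185.1852 units/mL
Rate = 1321.364 units/hr ÷ 185.1852 units/mL = 7.135364 mL/hr
Volume infused so far = 7.135364 mL/hr × 9.4 hr = 67.07242 mL
Volume remaining = 108 − 67.07242 = 40.92758 mL
New rate:
Dose = 16 units/kg/hr × 69.54545 kg = 1112.727 units/hr
Rate = 1112.727 units/hr ÷ 185.1852 units/mL = 6.008727 mL/hr
Time remaining = 40.92758 mL ÷ 6.008727 mL/hr = 6.811356 hr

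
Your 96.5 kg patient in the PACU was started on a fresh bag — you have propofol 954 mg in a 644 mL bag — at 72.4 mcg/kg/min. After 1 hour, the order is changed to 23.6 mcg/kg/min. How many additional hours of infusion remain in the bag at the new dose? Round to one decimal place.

Initial rate:
Dose = 72.4 mcg/kg/min × 96.5 kg = 6986.6 mcg/min
6986.6 mcg/min × 60 min/hr = 419196 mcg/hr
Concentration = 954 mg ÷ 644 mL = 1.481366 mg/mL = 1481.366 mcg/mL
Rate = 419196 mcg/hr ÷ 1481.366 mcg/mL = 282.9793 mL/hr
Volume infused so far = 282.9793 mL/hr × 1 hr = 282.9793 mL
Volume remaining = 644 − 282.9793 = 361.0207 mL
New rate:
Dose = 23.6 mcg/kg/min × 96.5 kg = 2277.4 mcg/min
2277.4 mcg/min × 60 min/hr = 136644 mcg/hr
Rate = 136644 mcg/hr ÷ 1481.366 mcg/mL = 92.24186 mL/hr
Time remaining = 361.0207 mL ÷ 92.24186 mL/hr = 3.913849 hr

3.9 hours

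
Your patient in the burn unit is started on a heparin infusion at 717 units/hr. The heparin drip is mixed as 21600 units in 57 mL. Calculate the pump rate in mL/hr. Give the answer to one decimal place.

Concentration = 21600 units ÷ 57 mL = 378.9474 units/mL
Rate = 717 units/hr ÷ 378.9474 units/mL = 1.892083 mL/hr

1.9 mL/hr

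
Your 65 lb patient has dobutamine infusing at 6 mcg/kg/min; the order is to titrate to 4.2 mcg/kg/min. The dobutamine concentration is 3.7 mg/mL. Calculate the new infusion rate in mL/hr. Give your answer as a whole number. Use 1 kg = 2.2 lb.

Weight = 65 lb ÷ 2.2 lb/kg = 29.54545 kg
Dose = 4.2 mcg/kg/min × 29.54545 kg = 124.0909 mcg/min
124.0909 mcg/min × 60 min/hr = 7445.455 mcg/hr
Concentration = 3.7 mg/mL = 3700 mcg/mL
Rate = 7445.455 mcg/hr ÷ 3700 mcg/mL = 2.012285 mL/hr

2 mL/hr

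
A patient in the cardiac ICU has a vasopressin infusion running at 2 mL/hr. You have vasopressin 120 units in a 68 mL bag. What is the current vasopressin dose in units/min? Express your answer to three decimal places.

Concentration = 120 units ÷ 68 mL = 1.764706 units/mL
Drug rate = 2 mL/hr × 1.764706 units/mL = 3.529412 units/hr
3.529412 units/hr ÷ 60 min/hr = 0.05882353 units/min

0.059 units/min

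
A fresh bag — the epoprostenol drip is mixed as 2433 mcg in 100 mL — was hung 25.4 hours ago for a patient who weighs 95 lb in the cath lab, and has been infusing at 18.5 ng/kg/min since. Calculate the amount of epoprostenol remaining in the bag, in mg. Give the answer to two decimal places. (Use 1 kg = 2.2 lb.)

Weight = 95 lb ÷ 2.2 lb/kg = 43.18182 kg
Dose = 18.5 ng/kg/min × 43.18182 kg = 798.8636 ng/min
798.8636 ng/min × 60 min/hr = 47931.82 ng/hr
Concentration = 2433 mcg ÷ 100 mL = 24.33 mcg/mL = 24330 ng/mL
Rate = 47931.82 ng/hr ÷ 24330 ng/mL = 1.970071 mL/hr
Volume infused = 1.970071 mL/hr × 25.4 hr = 50.03979 mL
Volume remaining = 100 − 50.03979 = 49.96021 mL
Drug remaining = 49.96021 mL × 24330 ng/mL = 1215532 ng = 1.215532 mg

1.22 mg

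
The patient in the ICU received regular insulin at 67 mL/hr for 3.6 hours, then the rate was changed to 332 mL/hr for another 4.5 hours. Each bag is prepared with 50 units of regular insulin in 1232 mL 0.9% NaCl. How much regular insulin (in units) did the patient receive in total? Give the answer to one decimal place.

70.4 units

Concentration = 50 units ÷ 1232 mL = 0.04058442 units/mL
Stage 1: 67 mL/hr × 3.6 hr = 241.2 mL → 241.2 mL × 0.04058442 units/mL = 9.788961 units
Stage 2: 332 mL/hr × 4.5 hr = 1494 mL → 1494 mL × 0.04058442 units/mL = 60.63312 units
Total = 9.788961 + 60.63312 = 70.42208 units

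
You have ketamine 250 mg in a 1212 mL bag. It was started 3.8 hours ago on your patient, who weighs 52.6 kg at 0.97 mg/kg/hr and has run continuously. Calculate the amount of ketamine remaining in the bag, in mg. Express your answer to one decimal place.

56.1 mg

Dose = 0.97 mg/kg/hr × 52.6 kg = 51.022 mg/hr
Concentration = 250 mg ÷ 1212 mL = 0.2062706 mg/mL
Rate = 51.022 mg/hr ÷ 0.2062706 mg/mL = 247.3547 mL/hr
Volume infused = 247.3547 mL/hr × 3.8 hr = 939.9477 mL
Volume remaining = 1212 − 939.9477 = 272.0523 mL
Drug remaining = 272.0523 mL × 0.2062706 mg/mL = 56.1164 mg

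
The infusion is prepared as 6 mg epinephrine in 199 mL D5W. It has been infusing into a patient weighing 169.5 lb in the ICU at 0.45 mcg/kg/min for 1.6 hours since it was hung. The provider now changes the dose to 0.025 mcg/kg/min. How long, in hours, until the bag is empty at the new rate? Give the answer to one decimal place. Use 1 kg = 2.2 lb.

Initial rate:
Weight = 169.5 lb ÷ 2.2 lb/kg = 77.04545 kg
Dose = 0.45 mcg/kg/min × 77.04545 kg = 34.67045 mcg/min
34.67045 mcg/min × 60 min/hr = 2080.227 mcg/hr
Concentration = 6 mg ÷ 199 mL = 0.03015075 mg/mL = 30.15075 mcg/mL
Rate = 2080.227 mcg/hr ÷ 30.15075 mcg/mL = 68.9942 mL/hr
Volume infused so far = 68.9942 mL/hr × 1.6 hr = 110.3907 mL
Volume remaining = 199 − 110.3907 = 88.60927 mL
New rate:
Dose = 0.025 mcg/kg/min × 77.04545 kg = 1.926136 mcg/min
1.926136 mcg/min × 60 min/hr = 115.5682 mcg/hr
Rate = 115.5682 mcg/hr ÷ 30.15075 mcg/mL = 3.833011 mL/hr
Time remaining = 88.60927 mL ÷ 3.833011 mL/hr = 23.1174 hr

23.1 hours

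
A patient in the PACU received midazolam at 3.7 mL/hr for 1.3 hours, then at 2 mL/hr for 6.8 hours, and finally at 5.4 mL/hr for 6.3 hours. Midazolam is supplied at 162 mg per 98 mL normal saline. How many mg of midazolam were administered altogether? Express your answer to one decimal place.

86.7 mg

Concentration = 162 mg ÷ 98 mL = 1.653061 mg/mL
Stage 1: 3.7 mL/hr × 1.3 hr = 4.81 mL → 4.81 mL × 1.653061 mg/mL = 7.951224 mg
Stage 2: 2 mL/hr × 6.8 hr = 13.6 mL → 13.6 mL × 1.653061 mg/mL = 22.48163 mg
Stage 3: 5.4 mL/hr × 6.3 hr = 34.02 mL → 34.02 mL × 1.653061 mg/mL = 56.23714 mg
Total = 7.951224 + 22.48163 + 56.23714 = 86.67 mg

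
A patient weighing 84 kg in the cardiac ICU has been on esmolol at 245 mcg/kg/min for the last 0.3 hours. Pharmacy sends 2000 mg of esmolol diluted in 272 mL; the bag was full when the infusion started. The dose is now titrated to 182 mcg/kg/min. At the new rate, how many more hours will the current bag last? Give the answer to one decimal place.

Initial rate:
Dose = 245 mcg/kg/min × 84 kg = 20580 mcg/min
20580 mcg/min × 60 min/hr = 1234800 mcg/hr
Concentration = 2000 mg ÷ 272 mL = 7.352941 mg/mL = 7352.941 mcg/mL
Rate = 1234800 mcg/hr ÷ 7352.941 mcg/mL = 167.9328 mL/hr
Volume infused so far = 167.9328 mL/hr × 0.3 hr = 50.37984 mL
Volume remaining = 272 − 50.37984 = 221.6202 mL
New rate:
Dose = 182 mcg/kg/min × 84 kg = 15288 mcg/min
15288 mcg/min × 60 min/hr = 917280 mcg/hr
Rate = 917280 mcg/hr ÷ 7352.941 mcg/mL = 124.7501 mL/hr
Time remaining = 221.6202 mL ÷ 124.7501 mL/hr = 1.776513 hr

1.8 hours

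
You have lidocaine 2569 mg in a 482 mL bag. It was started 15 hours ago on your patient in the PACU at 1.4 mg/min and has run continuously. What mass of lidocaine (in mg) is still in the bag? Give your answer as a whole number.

1309 mg

1.4 mg/min × 60 min/hr = 84 mg/hr
Concentration = 2569 mg ÷ 482 mL = 5.329876 mg/mL
Rate = 84 mg/hr ÷ 5.329876 mg/mL = 15.76022 mL/hr
Volume infused = 15.76022 mL/hr × 15 hr = 236.4033 mL
Volume remaining = 482 − 236.4033 = 245.5967 mL
Drug remaining = 245.5967 mL × 5.329876 mg/mL = 1309 mg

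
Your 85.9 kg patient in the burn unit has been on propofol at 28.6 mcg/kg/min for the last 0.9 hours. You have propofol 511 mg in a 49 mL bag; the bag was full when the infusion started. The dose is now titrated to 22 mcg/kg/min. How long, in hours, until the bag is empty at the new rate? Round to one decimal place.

Initial rate:
Dose = 28.6 mcg/kg/min × 85.9 kg = 2456.74 mcg/min
2456.74 mcg/min × 60 min/hr = 147404.4 mcg/hr
Concentration = 511 mg ÷ 49 mL = 10.42857 mg/mL = 10428.57 mcg/mL
Rate = 147404.4 mcg/hr ÷ 10428.57 mcg/mL = 14.13467 mL/hr
Volume infused so far = 14.13467 mL/hr × 0.9 hr = 12.7212 mL
Volume remaining = 49 − 12.7212 = 36.2788 mL
New rate:
Dose = 22 mcg/kg/min × 85.9 kg = 1889.8 mcg/min
1889.8 mcg/min × 60 min/hr = 113388 mcg/hr
Rate = 113388 mcg/hr ÷ 10428.57 mcg/mL = 10.87282 mL/hr
Time remaining = 36.2788 mL ÷ 10.87282 mL/hr = 3.33665 hr

3.3 hours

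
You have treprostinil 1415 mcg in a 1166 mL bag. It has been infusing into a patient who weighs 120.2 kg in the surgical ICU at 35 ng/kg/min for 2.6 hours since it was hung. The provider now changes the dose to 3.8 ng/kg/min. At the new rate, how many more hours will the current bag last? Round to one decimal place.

27.7 hours

Initial rate:
Dose = 35 ng/kg/min × 120.2 kg = 4207 ng/min
4207 ng/min × 60 min/hr = 252420 ng/hr
Concentration = 1415 mcg ÷ 1166 mL = 1.213551 mcg/mL = 1213.551 ng/mL
Rate = 252420 ng/hr ÷ 1213.551 ng/mL = 208.0012 mL/hr
Volume infused so far = 208.0012 mL/hr × 2.6 hr = 540.8032 mL
Volume remaining = 1166 − 540.8032 = 625.1968 mL
New rate:
Dose = 3.8 ng/kg/min × 120.2 kg = 456.76 ng/min
456.76 ng/min × 60 min/hr = 27405.6 ng/hr
Rate = 27405.6 ng/hr ÷ 1213.551 ng/mL = 22.58299 mL/hr
Time remaining = 625.1968 mL ÷ 22.58299 mL/hr = 27.68441 hr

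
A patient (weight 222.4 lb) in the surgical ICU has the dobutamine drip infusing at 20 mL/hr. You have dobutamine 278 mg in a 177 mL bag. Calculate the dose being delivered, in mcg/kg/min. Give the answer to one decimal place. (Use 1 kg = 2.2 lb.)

5.2 mcg/kg/min

Weight = 222.4 lb ÷ 2.2 lb/kg = 101.0909 kg
Concentration = 278 mg ÷ 177 mL = 1.570621 mg/mL = 1570.621 mcg/mL
Drug rate = 20 mL/hr × 1570.621 mcg/mL = 31412.43 mcg/hr
31412.43 mcg/hr ÷ 60 min/hr = 523.5405 mcg/min
523.5405 mcg/min ÷ 101.0909 kg = 5.178908 mcg/kg/min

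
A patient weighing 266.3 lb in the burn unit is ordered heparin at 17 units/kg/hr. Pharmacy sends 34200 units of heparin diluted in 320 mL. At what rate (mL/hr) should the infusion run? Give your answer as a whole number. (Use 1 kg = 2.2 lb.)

19 mL/hr

Weight = 266.3 lb ÷ 2.2 lb/kg = 121.0455 kg
Dose = 17 units/kg/hr × 121.0455 kg = 2057.773 units/hr
Concentration = 34200 units ÷ 320 mL = 106.875 units/mL
Rate = 2057.773 units/hr ÷ 106.875 units/mL = 19.25401 mL/hr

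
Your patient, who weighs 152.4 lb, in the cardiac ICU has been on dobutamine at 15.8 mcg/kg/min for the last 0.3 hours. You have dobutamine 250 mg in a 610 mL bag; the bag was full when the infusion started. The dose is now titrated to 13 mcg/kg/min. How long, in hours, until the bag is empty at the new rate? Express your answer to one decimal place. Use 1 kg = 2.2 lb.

Initial rate:
Weight = 152.4 lb ÷ 2.2 lb/kg = 69.27273 kg
Dose = 15.8 mcg/kg/min × 69.27273 kg = 1094.509 mcg/min
1094.509 mcg/min × 60 min/hr = 65670.55 mcg/hr
Concentration = 250 mg ÷ 610 mL = 0.4098361 mg/mL = 409.8361 mcg/mL
Rate = 65670.55 mcg/hr ÷ 409.8361 mcg/mL = 160.2361 mL/hr
Volume infused so far = 160.2361 mL/hr × 0.3 hr = 48.07084 mL
Volume remaining = 610 − 48.07084 = 561.9292 mL
New rate:
Dose = 13 mcg/kg/min × 69.27273 kg = 900.5455 mcg/min
900.5455 mcg/min × 60 min/hr = 54032.73 mcg/hr
Rate = 54032.73 mcg/hr ÷ 409.8361 mcg/mL = 131.8399 mL/hr
Time remaining = 561.9292 mL ÷ 131.8399 mL/hr = 4.26221 hr

4.3 hours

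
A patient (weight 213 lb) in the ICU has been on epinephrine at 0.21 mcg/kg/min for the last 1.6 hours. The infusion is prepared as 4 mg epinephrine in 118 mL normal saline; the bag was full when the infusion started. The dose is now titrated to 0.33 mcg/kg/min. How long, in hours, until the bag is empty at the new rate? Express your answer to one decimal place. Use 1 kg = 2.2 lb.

1.1 hours

Initial rate:
Weight = 213 lb ÷ 2.2 lb/kg = 96.81818 kg
Dose = 0.21 mcg/kg/min × 96.81818 kg = 20.33182 mcg/min
20.33182 mcg/min × 60 min/hr = 1219.909 mcg/hr
Concentration = 4 mg ÷ 118 mL = 0.03389831 mg/mL = 33.89831 mcg/mL
Rate = 1219.909 mcg/hr ÷ 33.89831 mcg/mL = 35.98732 mL/hr
Volume infused so far = 35.98732 mL/hr × 1.6 hr = 57.57971 mL
Volume remaining = 118 − 57.57971 = 60.42029 mL
New rate:
Dose = 0.33 mcg/kg/min × 96.81818 kg = 31.95 mcg/min
31.95 mcg/min × 60 min/hr = 1917 mcg/hr
Rate = 1917 mcg/hr ÷ 33.89831 mcg/mL = 56.5515 mL/hr
Time remaining = 60.42029 mL ÷ 56.5515 mL/hr = 1.068412 hr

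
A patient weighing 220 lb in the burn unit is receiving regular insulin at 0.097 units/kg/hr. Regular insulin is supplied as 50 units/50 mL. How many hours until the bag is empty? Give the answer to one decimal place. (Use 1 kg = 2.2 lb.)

Weight = 220 lb ÷ 2.2 lb/kg = 100 kg
Dose = 0.097 units/kg/hr × 100 kg = 9.7 units/hr
Concentration = 50 units ÷ 50 mL = 1 units/mL
Rate = 9.7 units/hr ÷ 1 units/mL = 9.7 mL/hr
Duration = 50 mL ÷ 9.7 mL/hr = 5.154639 hr

5.2 hours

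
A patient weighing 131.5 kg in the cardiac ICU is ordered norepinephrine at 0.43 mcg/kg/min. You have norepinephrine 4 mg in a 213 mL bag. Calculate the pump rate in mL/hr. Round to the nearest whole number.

Dose = 0.43 mcg/kg/min × 131.5 kg = 56.545 mcg/min
56.545 mcg/min × 60 min/hr = 3392.7 mcg/hr
Concentration = 4 mg ÷ 213 mL = 0.01877934 mg/mL = 18.77934 mcg/mL
Rate = 3392.7 mcg/hr ÷ 18.77934 mcg/mL = 180.6613 mL/hr

181 mL/hr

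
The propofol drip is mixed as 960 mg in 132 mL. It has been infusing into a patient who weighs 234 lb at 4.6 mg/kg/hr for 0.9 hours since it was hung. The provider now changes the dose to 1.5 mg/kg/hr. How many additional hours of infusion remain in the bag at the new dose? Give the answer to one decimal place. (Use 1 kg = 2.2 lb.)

3.3 hours

Initial rate:
Weight = 234 lb ÷ 2.2 lb/kg = 106.3636 kg
Dose = 4.6 mg/kg/hr × 106.3636 kg = 489.2727 mg/hr
Concentration = 960 mg ÷ 132 mL = 7.272727 mg/mL
Rate = 489.2727 mg/hr ÷ 7.272727 mg/mL = 67.275 mL/hr
Volume infused so far = 67.275 mL/hr × 0.9 hr = 60.5475 mL
Volume remaining = 132 − 60.5475 = 71.4525 mL
New rate:
Dose = 1.5 mg/kg/hr × 106.3636 kg = 159.5455 mg/hr
Rate = 159.5455 mg/hr ÷ 7.272727 mg/mL = 21.9375 mL/hr
Time remaining = 71.4525 mL ÷ 21.9375 mL/hr = 3.257094 hr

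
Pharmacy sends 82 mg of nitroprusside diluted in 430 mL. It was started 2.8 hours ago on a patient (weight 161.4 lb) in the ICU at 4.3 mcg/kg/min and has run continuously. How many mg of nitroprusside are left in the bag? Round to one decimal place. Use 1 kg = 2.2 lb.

29.0 mg

Weight = 161.4 lb ÷ 2.2 lb/kg = 73.36364 kg
Dose = 4.3 mcg/kg/min × 73.36364 kg = 315.4636 mcg/min
315.4636 mcg/min × 60 min/hr = 18927.82 mcg/hr
Concentration = 82 mg ÷ 430 mL = 0.1906977 mg/mL = 190.6977 mcg/mL
Rate = 18927.82 mcg/hr ÷ 190.6977 mcg/mL = 99.25563 mL/hr
Volume infused = 99.25563 mL/hr × 2.8 hr = 277.9158 mL
Volume remaining = 430 − 277.9158 = 152.0842 mL
Drug remaining = 152.0842 mL × 190.6977 mcg/mL = 29002.11 mcg = 29.00211 mg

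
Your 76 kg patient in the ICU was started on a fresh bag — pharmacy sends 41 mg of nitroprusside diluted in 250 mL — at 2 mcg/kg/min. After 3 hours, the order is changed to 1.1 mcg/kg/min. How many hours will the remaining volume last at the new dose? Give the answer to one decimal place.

2.7 hours

Initial rate:
Dose = 2 mcg/kg/min × 76 kg = 152 mcg/min
152 mcg/min × 60 min/hr = 9120 mcg/hr
Concentration = 41 mg ÷ 250 mL = 0.164 mg/mL = 164 mcg/mL
Rate = 9120 mcg/hr ÷ 164 mcg/mL = 55.60976 mL/hr
Volume infused so far = 55.60976 mL/hr × 3 hr = 166.8293 mL
Volume remaining = 250 − 166.8293 = 83.17073 mL
New rate:
Dose = 1.1 mcg/kg/min × 76 kg = 83.6 mcg/min
83.6 mcg/min × 60 min/hr = 5016 mcg/hr
Rate = 5016 mcg/hr ÷ 164 mcg/mL = 30.58537 mL/hr
Time remaining = 83.17073 mL ÷ 30.58537 mL/hr = 2.719298 hr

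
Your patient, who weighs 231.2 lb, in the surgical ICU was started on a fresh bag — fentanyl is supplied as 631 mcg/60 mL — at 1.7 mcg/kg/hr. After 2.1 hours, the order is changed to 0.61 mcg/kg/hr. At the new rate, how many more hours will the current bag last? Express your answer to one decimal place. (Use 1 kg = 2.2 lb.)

4.0 hours

Initial rate:
Weight = 231.2 lb ÷ 2.2 lb/kg = 105.0909 kg
Dose = 1.7 mcg/kg/hr × 105.0909 kg = 178.6545 mcg/hr
Concentration = 631 mcg ÷ 60 mL = 10.51667 mcg/mL
Rate = 178.6545 mcg/hr ÷ 10.51667 mcg/mL = 16.98775 mL/hr
Volume infused so far = 16.98775 mL/hr × 2.1 hr = 35.67428 mL
Volume remaining = 60 − 35.67428 = 24.32572 mL
New rate:
Dose = 0.61 mcg/kg/hr × 105.0909 kg = 64.10545 mcg/hr
Rate = 64.10545 mcg/hr ÷ 10.51667 mcg/mL = 6.095606 mL/hr
Time remaining = 24.32572 mL ÷ 6.095606 mL/hr = 3.990697 hr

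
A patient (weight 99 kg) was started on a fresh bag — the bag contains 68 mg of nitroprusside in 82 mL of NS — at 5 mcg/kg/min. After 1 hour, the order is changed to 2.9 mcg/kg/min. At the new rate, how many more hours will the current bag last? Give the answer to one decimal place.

2.2 hours

Initial rate:
Dose = 5 mcg/kg/min × 99 kg = 495 mcg/min
495 mcg/min × 60 min/hr = 29700 mcg/hr
Concentration = 68 mg ÷ 82 mL = 0.8292683 mg/mL = 829.2683 mcg/mL
Rate = 29700 mcg/hr ÷ 829.2683 mcg/mL = 35.81471 mL/hr
Volume infused so far = 35.81471 mL/hr × 1 hr = 35.81471 mL
Volume remaining = 82 − 35.81471 = 46.18529 mL
New rate:
Dose = 2.9 mcg/kg/min × 99 kg = 287.1 mcg/min
287.1 mcg/min × 60 min/hr = 17226 mcg/hr
Rate = 17226 mcg/hr ÷ 829.2683 mcg/mL = 20.77253 mL/hr
Time remaining = 46.18529 mL ÷ 20.77253 mL/hr = 2.223383 hr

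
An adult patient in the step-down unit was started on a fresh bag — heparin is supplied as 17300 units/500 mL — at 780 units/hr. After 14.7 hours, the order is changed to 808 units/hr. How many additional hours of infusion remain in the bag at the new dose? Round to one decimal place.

Initial rate:
Concentration = 17300 units ÷ 500 mL = 34.6 units/mL
Rate = 780 units/hr ÷ 34.6 units/mL = 22.54335 mL/hr
Volume infused so far = 22.54335 mL/hr × 14.7 hr = 331.3873 mL
Volume remaining = 500 − 331.3873 = 168.6127 mL
New rate:
Rate = 808 units/hr ÷ 34.6 units/mL = 23.3526 mL/hr
Time remaining = 168.6127 mL ÷ 23.3526 mL/hr = 7.220297 hr

7.2 hours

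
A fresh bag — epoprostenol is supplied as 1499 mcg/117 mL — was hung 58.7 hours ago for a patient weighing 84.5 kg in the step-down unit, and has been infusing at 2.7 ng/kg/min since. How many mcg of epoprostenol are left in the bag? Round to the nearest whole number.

695 mcg

Dose = 2.7 ng/kg/min × 84.5 kg = 228.15 ng/min
228.15 ng/min × 60 min/hr = 13689 ng/hr
Concentration = 1499 mcg ÷ 117 mL = 12.81197 mcg/mL = 12811.97 ng/mL
Rate = 13689 ng/hr ÷ 12811.97 ng/mL = 1.068454 mL/hr
Volume infused = 1.068454 mL/hr × 58.7 hr = 62.71827 mL
Volume remaining = 117 − 62.71827 = 54.28173 mL
Drug remaining = 54.28173 mL × 12811.97 ng/mL = 695455.7 ng = 695.4557 mcg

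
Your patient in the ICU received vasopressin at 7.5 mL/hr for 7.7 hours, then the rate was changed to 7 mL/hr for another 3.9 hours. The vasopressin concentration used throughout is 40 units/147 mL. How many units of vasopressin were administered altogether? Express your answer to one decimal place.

Concentration = 40 units ÷ 147 mL = 0.2721088 units/mL
Stage 1: 7.5 mL/hr × 7.7 hr = 57.75 mL → 57.75 mL × 0.2721088 units/mL = 15.71429 units
Stage 2: 7 mL/hr × 3.9 hr = 27.3 mL → 27.3 mL × 0.2721088 units/mL = 7.428571 units
Total = 15.71429 + 7.428571 = 23.14286 units

23.1 units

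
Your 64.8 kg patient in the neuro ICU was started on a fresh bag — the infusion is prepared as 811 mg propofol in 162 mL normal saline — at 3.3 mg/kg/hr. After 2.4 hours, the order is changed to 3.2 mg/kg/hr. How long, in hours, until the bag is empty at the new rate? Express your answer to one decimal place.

Initial rate:
Dose = 3.3 mg/kg/hr × 64.8 kg = 213.84 mg/hr
Concentration = 811 mg ÷ 162 mL = 5.006173 mg/mL
Rate = 213.84 mg/hr ÷ 5.006173 mg/mL = 42.71527 mL/hr
Volume infused so far = 42.71527 mL/hr × 2.4 hr = 102.5166 mL
Volume remaining = 162 − 102.5166 = 59.48336 mL
New rate:
Dose = 3.2 mg/kg/hr × 64.8 kg = 207.36 mg/hr
Rate = 207.36 mg/hr ÷ 5.006173 mg/mL = 41.42086 mL/hr
Time remaining = 59.48336 mL ÷ 41.42086 mL/hr = 1.436073 hr

1.4 hours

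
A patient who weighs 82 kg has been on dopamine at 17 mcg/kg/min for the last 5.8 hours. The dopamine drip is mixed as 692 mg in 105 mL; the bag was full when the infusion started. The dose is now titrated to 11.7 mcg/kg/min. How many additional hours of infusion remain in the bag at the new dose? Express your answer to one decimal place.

3.6 hours

Initial rate:
Dose = 17 mcg/kg/min × 82 kg = 1394 mcg/min
1394 mcg/min × 60 min/hr = 83640 mcg/hr
Concentration = 692 mg ÷ 105 mL = 6.590476 mg/mL = 6590.476 mcg/mL
Rate = 83640 mcg/hr ÷ 6590.476 mcg/mL = 12.69104 mL/hr
Volume infused so far = 12.69104 mL/hr × 5.8 hr = 73.60803 mL
Volume remaining = 105 − 73.60803 = 31.39197 mL
New rate:
Dose = 11.7 mcg/kg/min × 82 kg = 959.4 mcg/min
959.4 mcg/min × 60 min/hr = 57564 mcg/hr
Rate = 57564 mcg/hr ÷ 6590.476 mcg/mL = 8.734422 mL/hr
Time remaining = 31.39197 mL ÷ 8.734422 mL/hr = 3.594052 hr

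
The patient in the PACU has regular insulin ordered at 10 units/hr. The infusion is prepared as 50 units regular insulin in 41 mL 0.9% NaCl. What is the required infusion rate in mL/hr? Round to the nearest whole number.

Concentration = 50 units ÷ 41 mL = 1.219512 units/mL
Rate = 10 units/hr ÷ 1.219512 units/mL = 8.2 mL/hr

8 mL/hr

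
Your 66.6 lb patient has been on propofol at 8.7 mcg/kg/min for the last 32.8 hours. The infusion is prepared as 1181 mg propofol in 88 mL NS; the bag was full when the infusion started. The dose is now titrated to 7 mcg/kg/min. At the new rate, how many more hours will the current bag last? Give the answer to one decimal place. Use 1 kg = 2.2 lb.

Initial rate:
Weight = 66.6 lb ÷ 2.2 lb/kg = 30.27273 kg
Dose = 8.7 mcg/kg/min × 30.27273 kg = 263.3727 mcg/min
263.3727 mcg/min × 60 min/hr = 15802.36 mcg/hr
Concentration = 1181 mg ÷ 88 mL = 13.42045 mg/mL = 13420.45 mcg/mL
Rate = 15802.36 mcg/hr ÷ 13420.45 mcg/mL = 1.177483 mL/hr
Volume infused so far = 1.177483 mL/hr × 32.8 hr = 38.62146 mL
Volume remaining = 88 − 38.62146 = 49.37854 mL
New rate:
Dose = 7 mcg/kg/min × 30.27273 kg = 211.9091 mcg/min
211.9091 mcg/min × 60 min/hr = 12714.55 mcg/hr
Rate = 12714.55 mcg/hr ÷ 13420.45 mcg/mL = 0.9474005 mL/hr
Time remaining = 49.37854 mL ÷ 0.9474005 mL/hr = 52.12003 hr

52.1 hours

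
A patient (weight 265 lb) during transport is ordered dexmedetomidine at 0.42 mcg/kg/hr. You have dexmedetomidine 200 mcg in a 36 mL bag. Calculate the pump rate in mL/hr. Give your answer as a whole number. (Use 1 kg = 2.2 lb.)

Weight = 265 lb ÷ 2.2 lb/kg = 120.4545 kg
Dose = 0.42 mcg/kg/hr × 120.4545 kg = 50.59091 mcg/hr
Concentration = 200 mcg ÷ 36 mL = 5.555556 mcg/mL
Rate = 50.59091 mcg/hr ÷ 5.555556 mcg/mL = 9.106364 mL/hr

9 mL/hr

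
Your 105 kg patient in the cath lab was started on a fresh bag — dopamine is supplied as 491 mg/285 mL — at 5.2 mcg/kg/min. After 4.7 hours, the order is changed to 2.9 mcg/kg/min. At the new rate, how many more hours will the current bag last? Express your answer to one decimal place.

Initial rate:
Dose = 5.2 mcg/kg/min × 105 kg = 546 mcg/min
546 mcg/min × 60 min/hr = 32760 mcg/hr
Concentration = 491 mg ÷ 285 mL = 1.722807 mg/mL = 1722.807 mcg/mL
Rate = 32760 mcg/hr ÷ 1722.807 mcg/mL = 19.01548 mL/hr
Volume infused so far = 19.01548 mL/hr × 4.7 hr = 89.37275 mL
Volume remaining = 285 − 89.37275 = 195.6273 mL
New rate:
Dose = 2.9 mcg/kg/min × 105 kg = 304.5 mcg/min
304.5 mcg/min × 60 min/hr = 18270 mcg/hr
Rate = 18270 mcg/hr ÷ 1722.807 mcg/mL = 10.60479 mL/hr
Time remaining = 195.6273 mL ÷ 10.60479 mL/hr = 18.44707 hr

18.4 hours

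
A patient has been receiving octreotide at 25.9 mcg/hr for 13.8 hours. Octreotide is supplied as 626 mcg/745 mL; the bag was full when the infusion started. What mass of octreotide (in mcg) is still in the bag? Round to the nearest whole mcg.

Concentration = 626 mcg ÷ 745 mL = 0.8402685 mcg/mL
Rate = 25.9 mcg/hr ÷ 0.8402685 mcg/mL = 30.82348 mL/hr
Volume infused = 30.82348 mL/hr × 13.8 hr = 425.3641 mL
Volume remaining = 745 − 425.3641 = 319.6359 mL
Drug remaining = 319.6359 mL × 0.8402685 mcg/mL = 268.58 mcg

269 mcg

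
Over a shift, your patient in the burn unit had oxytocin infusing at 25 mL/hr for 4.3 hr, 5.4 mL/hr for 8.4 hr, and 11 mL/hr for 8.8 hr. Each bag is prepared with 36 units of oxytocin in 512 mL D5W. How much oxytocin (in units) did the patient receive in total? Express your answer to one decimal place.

Concentration = 36 units ÷ 512 mL = 0.0703125 units/mL
Stage 1: 25 mL/hr × 4.3 hr = 107.5 mL → 107.5 mL × 0.0703125 units/mL = 7.558594 units
Stage 2: 5.4 mL/hr × 8.4 hr = 45.36 mL → 45.36 mL × 0.0703125 units/mL = 3.189375 units
Stage 3: 11 mL/hr × 8.8 hr = 96.8 mL → 96.8 mL × 0.0703125 units/mL = 6.80625 units
Total = 7.558594 + 3.189375 + 6.80625 = 17.55422 units

17.6 units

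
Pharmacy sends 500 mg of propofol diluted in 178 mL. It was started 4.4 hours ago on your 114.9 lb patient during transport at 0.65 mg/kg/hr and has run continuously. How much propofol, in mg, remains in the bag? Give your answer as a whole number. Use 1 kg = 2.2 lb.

351 mg

Weight = 114.9 lb ÷ 2.2 lb/kg = 52.22727 kg
Dose = 0.65 mg/kg/hr × 52.22727 kg = 33.94773 mg/hr
Concentration = 500 mg ÷ 178 mL = 2.808989 mg/mL
Rate = 33.94773 mg/hr ÷ 2.808989 mg/mL = 12.08539 mL/hr
Volume infused = 12.08539 mL/hr × 4.4 hr = 53.17572 mL
Volume remaining = 178 − 53.17572 = 124.8243 mL
Drug remaining = 124.8243 mL × 2.808989 mg/mL = 350.63 mg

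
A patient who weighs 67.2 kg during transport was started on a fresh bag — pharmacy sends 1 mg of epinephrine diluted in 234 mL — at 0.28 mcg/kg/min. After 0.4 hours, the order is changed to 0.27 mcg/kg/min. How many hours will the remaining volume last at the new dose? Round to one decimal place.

Initial rate:
Dose = 0.28 mcg/kg/min × 67.2 kg = 18.816 mcg/min
18.816 mcg/min × 60 min/hr = 1128.96 mcg/hr
Concentration = 1 mg ÷ 234 mL = 0.004273504 mg/mL = 4.273504 mcg/mL
Rate = 1128.96 mcg/hr ÷ 4.273504 mcg/mL = 264.1766 mL/hr
Volume infused so far = 264.1766 mL/hr × 0.4 hr = 105.6707 mL
Volume remaining = 234 − 105.6707 = 128.3293 mL
New rate:
Dose = 0.27 mcg/kg/min × 67.2 kg = 18.144 mcg/min
18.144 mcg/min × 60 min/hr = 1088.64 mcg/hr
Rate = 1088.64 mcg/hr ÷ 4.273504 mcg/mL = 254.7418 mL/hr
Time remaining = 128.3293 mL ÷ 254.7418 mL/hr = 0.5037625 hr

0.5 hours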